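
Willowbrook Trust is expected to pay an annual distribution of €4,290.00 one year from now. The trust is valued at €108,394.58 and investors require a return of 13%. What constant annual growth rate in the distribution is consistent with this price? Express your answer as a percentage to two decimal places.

9.04%

P = D₁/(r−g) ⇒ g = r − D₁/P = 0.13 − €4,290.00/€108,394.58 = 0.090422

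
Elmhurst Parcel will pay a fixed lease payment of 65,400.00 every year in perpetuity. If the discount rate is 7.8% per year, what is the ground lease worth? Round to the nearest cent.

Level perpetuity: PV = C / r = 65,400.00 / 0.078 = 838,461.54

838461.54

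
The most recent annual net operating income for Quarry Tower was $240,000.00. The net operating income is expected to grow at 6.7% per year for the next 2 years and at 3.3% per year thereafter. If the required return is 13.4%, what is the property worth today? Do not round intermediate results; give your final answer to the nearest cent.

$2611464.19

D_1 = 256080.00000
D_2 = 273237.36000
Terminal value at year 2: TV = D_2×(1+g_2)/(r−g_2) = 282254.19288/0.101 = 2794595.96911
P_0 = D_1/(1+r)^1 + D_2/(1+r)^2 + TV/(1+r)^2
    = 225820.10582 + 212478.00080 + 2173166.08742 = 2611464.19404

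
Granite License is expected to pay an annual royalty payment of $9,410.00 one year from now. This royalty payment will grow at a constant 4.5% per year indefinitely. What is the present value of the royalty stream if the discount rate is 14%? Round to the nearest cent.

Growing perpetuity: P = D₁ / (r − g) = $9,410.0000 / (0.14 − 0.045) = $99,052.63

$99052.63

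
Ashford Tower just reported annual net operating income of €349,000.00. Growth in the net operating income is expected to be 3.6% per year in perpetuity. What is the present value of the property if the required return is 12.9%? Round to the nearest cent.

D₁ = D₀ × (1 + g) = €349,000.00 × 1.036 = €361,564.0000
Growing perpetuity: P = D₁ / (r − g) = €361,564.0000 / (0.129 − 0.036) = €3,887,784.95

€3887784.95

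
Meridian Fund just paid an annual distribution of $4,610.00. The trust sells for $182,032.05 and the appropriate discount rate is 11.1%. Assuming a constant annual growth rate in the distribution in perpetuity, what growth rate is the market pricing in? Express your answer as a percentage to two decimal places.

P = D₀(1+g)/(r−g) ⇒ P(r−g) = D₀(1+g) ⇒ g(P+D₀) = P·r − D₀
g = (P·r − D₀)/(P + D₀) = ($182,032.05×0.111 − $4,610.00) / ($182,032.05 + $4,610.00) = 0.083559

8.36%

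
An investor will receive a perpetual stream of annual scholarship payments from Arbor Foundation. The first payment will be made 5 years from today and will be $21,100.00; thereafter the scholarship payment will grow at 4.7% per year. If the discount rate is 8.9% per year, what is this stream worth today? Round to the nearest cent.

Value at end of year 4: C₁ / (r − g) = $21,100.00 / (0.089 − 0.047) = $502,380.9524
Discount to today: PV = $502,380.9524 / (1 + 0.089)^4 = $502,380.9524 / 1.406409 = $357,208.39

$357208.39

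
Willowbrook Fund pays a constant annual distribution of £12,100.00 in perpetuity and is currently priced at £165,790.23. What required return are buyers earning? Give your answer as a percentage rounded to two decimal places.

7.30%

P = C/r ⇒ r = C/P = £12,100.00/£165,790.23 = 0.072984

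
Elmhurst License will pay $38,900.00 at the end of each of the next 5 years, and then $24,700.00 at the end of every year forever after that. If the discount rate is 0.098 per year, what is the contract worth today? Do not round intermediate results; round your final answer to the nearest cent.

$306146.15

PV of 5-year annuity: $38,900.00 × [1 − (1+0.098)^−5] / 0.098 = 148218.13636
Perpetuity value at year 5: $24,700.00 / 0.098 = 252040.81633
PV of perpetuity: 252040.81633 / (1+0.098)^5 = 157928.01509
Total PV = 148218.13636 + 157928.01509 = 306146.15145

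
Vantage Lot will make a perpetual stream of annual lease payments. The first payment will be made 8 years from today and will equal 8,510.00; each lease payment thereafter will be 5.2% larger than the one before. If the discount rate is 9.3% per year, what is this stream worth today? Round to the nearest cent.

111379.32

Value at end of year 7: C₁ / (r − g) = 8,510.00 / (0.093 − 0.052) = 207,560.9756
Discount to today: PV = 207,560.9756 / (1 + 0.093)^7 = 207,560.9756 / 1.863550 = 111,379.32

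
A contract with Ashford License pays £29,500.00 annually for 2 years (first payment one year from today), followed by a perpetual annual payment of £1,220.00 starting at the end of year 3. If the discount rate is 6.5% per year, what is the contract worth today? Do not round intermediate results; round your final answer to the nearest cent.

£70256.55

PV of 2-year annuity: £29,500.00 × [1 − (1+0.065)^−2] / 0.065 = 53708.47936
Perpetuity value at year 2: £1,220.00 / 0.065 = 18769.23077
PV of perpetuity: 18769.23077 / (1+0.065)^2 = 16548.06654
Total PV = 53708.47936 + 16548.06654 = 70256.54590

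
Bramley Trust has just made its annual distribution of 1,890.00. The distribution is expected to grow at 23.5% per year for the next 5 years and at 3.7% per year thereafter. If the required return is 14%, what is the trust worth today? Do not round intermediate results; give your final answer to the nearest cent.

40485.13

D_1 = 2334.15000
D_2 = 2882.67525
D_3 = 3560.10393
D_4 = 4396.72836
D_5 = 5429.95952
Terminal value at year 5: TV = D_5×(1+g_2)/(r−g_2) = 5630.86802/0.103 = 54668.62160
P_0 = D_1/(1+r)^1 + D_2/(1+r)^2 + D_3/(1+r)^3 + D_4/(1+r)^4 + D_5/(1+r)^5 + TV/(1+r)^5
    = 2047.50000 + 2218.12500 + 2402.96875 + 2603.21615 + 2820.15082 + 28393.16898 = 40485.12970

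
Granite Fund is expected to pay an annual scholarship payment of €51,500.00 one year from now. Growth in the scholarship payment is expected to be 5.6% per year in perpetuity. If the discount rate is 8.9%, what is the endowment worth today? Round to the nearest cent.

€1560606.06

Growing perpetuity: P = D₁ / (r − g) = €51,500.0000 / (0.089 − 0.056) = €1,560,606.06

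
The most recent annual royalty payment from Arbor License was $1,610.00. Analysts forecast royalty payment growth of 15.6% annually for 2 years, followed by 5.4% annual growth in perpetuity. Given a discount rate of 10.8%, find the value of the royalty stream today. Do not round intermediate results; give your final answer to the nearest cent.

$37638.78

D_1 = 1861.16000
D_2 = 2151.50096
Terminal value at year 2: TV = D_2×(1+g_2)/(r−g_2) = 2267.68201/0.054 = 41994.11133
P_0 = D_1/(1+r)^1 + D_2/(1+r)^2 + TV/(1+r)^2
    = 1679.74729 + 1752.51613 + 34206.51850 = 37638.78192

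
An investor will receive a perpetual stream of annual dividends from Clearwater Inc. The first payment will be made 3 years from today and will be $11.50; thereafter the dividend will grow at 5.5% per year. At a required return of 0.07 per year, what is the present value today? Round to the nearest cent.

Value at end of year 2: C₁ / (r − g) = $11.50 / (0.07 − 0.055) = $766.6667
Discount to today: PV = $766.6667 / (1 + 0.07)^2 = $766.6667 / 1.144900 = $669.64

$669.64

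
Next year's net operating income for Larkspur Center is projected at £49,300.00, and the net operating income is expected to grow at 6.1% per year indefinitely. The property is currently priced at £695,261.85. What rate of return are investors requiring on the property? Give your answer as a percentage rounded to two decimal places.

13.19%

P = D₁/(r − g) ⇒ r = D₁/P + g = £49,300.0000/£695,261.85 + 0.061 = 0.070909 + 0.061 = 0.131909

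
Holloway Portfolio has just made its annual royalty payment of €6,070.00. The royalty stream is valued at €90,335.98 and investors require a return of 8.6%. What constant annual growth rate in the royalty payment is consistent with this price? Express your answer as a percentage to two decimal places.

1.76%

P = D₀(1+g)/(r−g) ⇒ P(r−g) = D₀(1+g) ⇒ g(P+D₀) = P·r − D₀
g = (P·r − D₀)/(P + D₀) = (€90,335.98×0.086 − €6,070.00) / (€90,335.98 + €6,070.00) = 0.017622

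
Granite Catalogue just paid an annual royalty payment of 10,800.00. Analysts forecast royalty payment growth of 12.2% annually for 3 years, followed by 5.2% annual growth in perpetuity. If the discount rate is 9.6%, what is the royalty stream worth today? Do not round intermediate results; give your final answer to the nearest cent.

D_1 = 12117.60000
D_2 = 13595.94720
D_3 = 15254.65276
Terminal value at year 3: TV = D_3×(1+g_2)/(r−g_2) = 16047.89470/0.044 = 364724.87959
P_0 = D_1/(1+r)^1 + D_2/(1+r)^2 + D_3/(1+r)^3 + TV/(1+r)^3
    = 11056.20438 + 11318.48660 + 11586.99084 + 277034.41746 = 310996.09929

310996.10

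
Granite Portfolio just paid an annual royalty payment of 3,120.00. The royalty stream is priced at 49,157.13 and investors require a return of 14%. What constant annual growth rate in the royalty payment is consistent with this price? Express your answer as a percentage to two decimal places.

P = D₀(1+g)/(r−g) ⇒ P(r−g) = D₀(1+g) ⇒ g(P+D₀) = P·r − D₀
g = (P·r − D₀)/(P + D₀) = (49,157.13×0.14 − 3,120.00) / (49,157.13 + 3,120.00) = 0.071963

7.20%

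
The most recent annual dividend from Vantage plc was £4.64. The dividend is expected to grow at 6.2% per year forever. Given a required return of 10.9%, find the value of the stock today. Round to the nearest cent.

D₁ = D₀ × (1 + g) = £4.64 × 1.062 = £4.9277
Growing perpetuity: P = D₁ / (r − g) = £4.9277 / (0.109 − 0.062) = £104.84

£104.84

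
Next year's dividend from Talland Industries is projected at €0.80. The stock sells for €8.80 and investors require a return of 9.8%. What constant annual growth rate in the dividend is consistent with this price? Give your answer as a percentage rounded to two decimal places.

P = D₁/(r−g) ⇒ g = r − D₁/P = 0.098 − €0.80/€8.80 = 0.007091

0.71%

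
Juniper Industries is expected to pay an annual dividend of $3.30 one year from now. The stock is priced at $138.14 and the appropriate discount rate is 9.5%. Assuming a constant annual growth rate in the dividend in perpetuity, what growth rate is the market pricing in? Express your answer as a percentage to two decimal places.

7.11%

P = D₁/(r−g) ⇒ g = r − D₁/P = 0.095 − $3.30/$138.14 = 0.071111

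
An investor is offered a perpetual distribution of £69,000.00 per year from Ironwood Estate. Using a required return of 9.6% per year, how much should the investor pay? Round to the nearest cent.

£718750.00

Level perpetuity: PV = C / r = £69,000.00 / 0.096 = £718,750.00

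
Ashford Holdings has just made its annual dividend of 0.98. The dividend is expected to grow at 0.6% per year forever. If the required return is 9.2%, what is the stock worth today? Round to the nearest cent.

D₁ = D₀ × (1 + g) = 0.98 × 1.006 = 0.9859
Growing perpetuity: P = D₁ / (r − g) = 0.9859 / (0.092 − 0.006) = 11.46

11.46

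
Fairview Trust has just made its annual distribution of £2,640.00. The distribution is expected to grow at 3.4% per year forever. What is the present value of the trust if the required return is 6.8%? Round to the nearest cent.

£80287.06

D₁ = D₀ × (1 + g) = £2,640.00 × 1.034 = £2,729.7600
Growing perpetuity: P = D₁ / (r − g) = £2,729.7600 / (0.068 − 0.034) = £80,287.06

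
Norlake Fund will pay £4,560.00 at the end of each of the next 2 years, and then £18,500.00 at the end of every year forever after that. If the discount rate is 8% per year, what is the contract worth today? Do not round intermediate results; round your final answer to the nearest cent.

£206391.29

PV of 2-year annuity: £4,560.00 × [1 − (1+0.08)^−2] / 0.08 = 8131.68724
Perpetuity value at year 2: £18,500.00 / 0.08 = 231250.00000
PV of perpetuity: 231250.00000 / (1+0.08)^2 = 198259.60219
Total PV = 8131.68724 + 198259.60219 = 206391.28944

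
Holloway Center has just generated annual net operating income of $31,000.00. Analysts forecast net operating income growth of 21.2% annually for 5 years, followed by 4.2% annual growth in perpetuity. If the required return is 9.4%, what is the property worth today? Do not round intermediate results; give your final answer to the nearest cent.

$1249676.32

D_1 = 37572.00000
D_2 = 45537.26400
D_3 = 55191.16397
D_4 = 66891.69073
D_5 = 81072.72916
Terminal value at year 5: TV = D_5×(1+g_2)/(r−g_2) = 84477.78379/0.052 = 1624572.76517
P_0 = D_1/(1+r)^1 + D_2/(1+r)^2 + D_3/(1+r)^3 + D_4/(1+r)^4 + D_5/(1+r)^5 + TV/(1+r)^5
    = 34343.69287 + 38048.04000 + 42151.94194 + 46698.49509 + 51735.44428 + 1036698.71048 = 1249676.32465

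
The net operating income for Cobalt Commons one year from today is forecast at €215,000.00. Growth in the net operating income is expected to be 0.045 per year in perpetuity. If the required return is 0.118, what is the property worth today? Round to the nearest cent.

€2945205.48

Growing perpetuity: P = D₁ / (r − g) = €215,000.0000 / (0.118 − 0.045) = €2,945,205.48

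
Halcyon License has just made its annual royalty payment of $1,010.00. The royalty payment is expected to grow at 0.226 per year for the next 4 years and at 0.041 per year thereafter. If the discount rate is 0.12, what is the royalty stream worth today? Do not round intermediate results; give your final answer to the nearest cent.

D_1 = 1238.26000
D_2 = 1518.10676
D_3 = 1861.19889
D_4 = 2281.82984
Terminal value at year 4: TV = D_4×(1+g_2)/(r−g_2) = 2375.38486/0.079 = 30068.16278
P_0 = D_1/(1+r)^1 + D_2/(1+r)^2 + D_3/(1+r)^3 + D_4/(1+r)^4 + TV/(1+r)^4
    = 1105.58929 + 1210.22541 + 1324.76461 + 1450.14411 + 19108.86103 = 24199.58445

$24199.58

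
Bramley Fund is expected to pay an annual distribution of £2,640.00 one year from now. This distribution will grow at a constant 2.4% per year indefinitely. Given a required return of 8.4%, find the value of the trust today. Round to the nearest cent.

Growing perpetuity: P = D₁ / (r − g) = £2,640.0000 / (0.084 − 0.024) = £44,000.00

£44000.00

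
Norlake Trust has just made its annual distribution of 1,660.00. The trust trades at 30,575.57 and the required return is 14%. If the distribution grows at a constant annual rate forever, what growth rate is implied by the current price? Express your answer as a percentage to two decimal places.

P = D₀(1+g)/(r−g) ⇒ P(r−g) = D₀(1+g) ⇒ g(P+D₀) = P·r − D₀
g = (P·r − D₀)/(P + D₀) = (30,575.57×0.14 − 1,660.00) / (30,575.57 + 1,660.00) = 0.081295

8.13%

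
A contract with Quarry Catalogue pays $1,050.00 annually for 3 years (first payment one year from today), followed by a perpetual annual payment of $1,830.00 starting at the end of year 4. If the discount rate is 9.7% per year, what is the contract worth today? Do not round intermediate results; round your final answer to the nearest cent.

PV of 3-year annuity: $1,050.00 × [1 − (1+0.097)^−3] / 0.097 = 2625.04758
Perpetuity value at year 3: $1,830.00 / 0.097 = 18865.97938
PV of perpetuity: 18865.97938 / (1+0.097)^3 = 14290.89646
Total PV = 2625.04758 + 14290.89646 = 16915.94404

$16915.94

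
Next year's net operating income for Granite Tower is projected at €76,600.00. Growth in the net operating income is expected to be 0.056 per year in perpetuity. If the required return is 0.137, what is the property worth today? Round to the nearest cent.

Growing perpetuity: P = D₁ / (r − g) = €76,600.0000 / (0.137 − 0.056) = €945,679.01

€945679.01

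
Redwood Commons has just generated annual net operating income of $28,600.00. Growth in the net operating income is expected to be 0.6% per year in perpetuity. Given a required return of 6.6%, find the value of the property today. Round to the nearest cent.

$479526.67

D₁ = D₀ × (1 + g) = $28,600.00 × 1.006 = $28,771.6000
Growing perpetuity: P = D₁ / (r − g) = $28,771.6000 / (0.066 − 0.006) = $479,526.67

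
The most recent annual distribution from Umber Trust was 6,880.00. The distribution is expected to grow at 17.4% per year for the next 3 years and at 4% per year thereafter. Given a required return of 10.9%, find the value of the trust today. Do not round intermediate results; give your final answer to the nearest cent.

146177.28

D_1 = 8077.12000
D_2 = 9482.53888
D_3 = 11132.50065
Terminal value at year 3: TV = D_3×(1+g_2)/(r−g_2) = 11577.80067/0.069 = 167794.21262
P_0 = D_1/(1+r)^1 + D_2/(1+r)^2 + D_3/(1+r)^3 + TV/(1+r)^3
    = 7283.24617 + 7710.12714 + 8162.02819 + 123021.87420 = 146177.27570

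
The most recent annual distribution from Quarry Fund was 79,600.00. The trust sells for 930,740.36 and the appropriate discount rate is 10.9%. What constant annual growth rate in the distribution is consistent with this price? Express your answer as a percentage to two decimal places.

2.16%

P = D₀(1+g)/(r−g) ⇒ P(r−g) = D₀(1+g) ⇒ g(P+D₀) = P·r − D₀
g = (P·r − D₀)/(P + D₀) = (930,740.36×0.109 − 79,600.00) / (930,740.36 + 79,600.00) = 0.021627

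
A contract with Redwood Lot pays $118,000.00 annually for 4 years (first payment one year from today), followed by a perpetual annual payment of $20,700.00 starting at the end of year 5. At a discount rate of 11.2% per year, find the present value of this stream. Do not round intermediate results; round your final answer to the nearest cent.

PV of 4-year annuity: $118,000.00 × [1 − (1+0.112)^−4] / 0.112 = 364530.79165
Perpetuity value at year 4: $20,700.00 / 0.112 = 184821.42857
PV of perpetuity: 184821.42857 / (1+0.112)^4 = 120874.07783
Total PV = 364530.79165 + 120874.07783 = 485404.86948

$485404.87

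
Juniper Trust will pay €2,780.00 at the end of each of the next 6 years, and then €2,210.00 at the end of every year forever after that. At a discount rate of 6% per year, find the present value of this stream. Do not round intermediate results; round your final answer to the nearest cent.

PV of 6-year annuity: €2,780.00 × [1 − (1+0.06)^−6] / 0.06 = 13670.16163
Perpetuity value at year 6: €2,210.00 / 0.06 = 36833.33333
PV of perpetuity: 36833.33333 / (1+0.06)^6 = 25966.04657
Total PV = 13670.16163 + 25966.04657 = 39636.20820

€39636.21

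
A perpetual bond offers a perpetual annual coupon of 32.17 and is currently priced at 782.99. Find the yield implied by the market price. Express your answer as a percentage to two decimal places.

P = C/r ⇒ r = C/P = 32.17/782.99 = 0.041086

4.11%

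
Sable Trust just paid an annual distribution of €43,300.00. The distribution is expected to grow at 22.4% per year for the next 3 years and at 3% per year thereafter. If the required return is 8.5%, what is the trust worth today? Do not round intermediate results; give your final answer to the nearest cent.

€1330289.65

D_1 = 52999.20000
D_2 = 64871.02080
D_3 = 79402.12946
Terminal value at year 3: TV = D_3×(1+g_2)/(r−g_2) = 81784.19334/0.055 = 1486985.33351
P_0 = D_1/(1+r)^1 + D_2/(1+r)^2 + D_3/(1+r)^3 + TV/(1+r)^3
    = 48847.18894 + 55105.03158 + 62164.57019 + 1164172.85985 = 1330289.65056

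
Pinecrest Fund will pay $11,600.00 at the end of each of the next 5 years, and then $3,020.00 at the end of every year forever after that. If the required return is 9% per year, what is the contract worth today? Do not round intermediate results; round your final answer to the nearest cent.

$66928.76

PV of 5-year annuity: $11,600.00 × [1 − (1+0.09)^−5] / 0.09 = 45119.95465
Perpetuity value at year 5: $3,020.00 / 0.09 = 33555.55556
PV of perpetuity: 33555.55556 / (1+0.09)^5 = 21808.80874
Total PV = 45119.95465 + 21808.80874 = 66928.76340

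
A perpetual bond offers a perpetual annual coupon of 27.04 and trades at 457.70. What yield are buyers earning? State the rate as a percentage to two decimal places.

5.91%

P = C/r ⇒ r = C/P = 27.04/457.70 = 0.059078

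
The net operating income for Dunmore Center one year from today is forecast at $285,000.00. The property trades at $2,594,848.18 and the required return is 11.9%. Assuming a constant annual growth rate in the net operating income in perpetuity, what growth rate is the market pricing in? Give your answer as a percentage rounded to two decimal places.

0.92%

P = D₁/(r−g) ⇒ g = r − D₁/P = 0.119 − $285,000.00/$2,594,848.18 = 0.009167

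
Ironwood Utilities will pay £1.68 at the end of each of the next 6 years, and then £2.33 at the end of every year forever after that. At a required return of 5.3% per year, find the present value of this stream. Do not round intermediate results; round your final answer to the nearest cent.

£40.69

PV of 6-year annuity: £1.68 × [1 − (1+0.053)^−6] / 0.053 = 8.44596
Perpetuity value at year 6: £2.33 / 0.053 = 43.96226
PV of perpetuity: 43.96226 / (1+0.053)^6 = 32.24852
Total PV = 8.44596 + 32.24852 = 40.69448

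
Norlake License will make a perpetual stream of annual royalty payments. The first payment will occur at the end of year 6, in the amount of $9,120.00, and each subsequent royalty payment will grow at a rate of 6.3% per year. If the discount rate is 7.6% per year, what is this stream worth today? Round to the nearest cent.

$486396.15

Value at end of year 5: C₁ / (r − g) = $9,120.00 / (0.076 − 0.063) = $701,538.4615
Discount to today: PV = $701,538.4615 / (1 + 0.076)^5 = $701,538.4615 / 1.442319 = $486,396.15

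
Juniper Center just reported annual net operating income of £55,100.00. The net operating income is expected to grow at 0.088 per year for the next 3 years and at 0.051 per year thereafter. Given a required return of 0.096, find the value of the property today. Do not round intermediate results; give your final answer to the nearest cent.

D_1 = 59948.80000
D_2 = 65224.29440
D_3 = 70964.03231
Terminal value at year 3: TV = D_3×(1+g_2)/(r−g_2) = 74583.19795/0.045 = 1657404.39900
P_0 = D_1/(1+r)^1 + D_2/(1+r)^2 + D_3/(1+r)^3 + TV/(1+r)^3
    = 54697.81022 + 54298.55613 + 53902.21630 + 1258916.20746 = 1421814.79011

£1421814.79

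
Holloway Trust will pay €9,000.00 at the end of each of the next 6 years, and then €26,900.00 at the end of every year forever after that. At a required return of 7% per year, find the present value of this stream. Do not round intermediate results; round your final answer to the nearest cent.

PV of 6-year annuity: €9,000.00 × [1 − (1+0.07)^−6] / 0.07 = 42898.85694
Perpetuity value at year 6: €26,900.00 / 0.07 = 384285.71429
PV of perpetuity: 384285.71429 / (1+0.07)^6 = 256065.79744
Total PV = 42898.85694 + 256065.79744 = 298964.65438

€298964.65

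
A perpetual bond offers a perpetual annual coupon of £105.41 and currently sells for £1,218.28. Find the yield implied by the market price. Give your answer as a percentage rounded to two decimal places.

8.65%

P = C/r ⇒ r = C/P = £105.41/£1,218.28 = 0.086524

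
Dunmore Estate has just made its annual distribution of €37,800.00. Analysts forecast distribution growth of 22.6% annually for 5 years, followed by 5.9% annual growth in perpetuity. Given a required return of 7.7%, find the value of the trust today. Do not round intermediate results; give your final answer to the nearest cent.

D_1 = 46342.80000
D_2 = 56816.27280
D_3 = 69656.75045
D_4 = 85399.17606
D_5 = 104699.38984
Terminal value at year 5: TV = D_5×(1+g_2)/(r−g_2) = 110876.65384/0.018 = 6159814.10246
P_0 = D_1/(1+r)^1 + D_2/(1+r)^2 + D_3/(1+r)^3 + D_4/(1+r)^4 + D_5/(1+r)^5 + TV/(1+r)^5
    = 43029.52646 + 48982.54359 + 55759.14432 + 63473.26921 + 72254.62215 + 4250980.26976 = 4534479.37549

€4534479.38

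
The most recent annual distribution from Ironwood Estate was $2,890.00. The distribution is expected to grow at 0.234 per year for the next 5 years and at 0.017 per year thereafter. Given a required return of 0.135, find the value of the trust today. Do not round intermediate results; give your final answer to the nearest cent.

D_1 = 3566.26000
D_2 = 4400.76484
D_3 = 5430.54381
D_4 = 6701.29106
D_5 = 8269.39317
Terminal value at year 5: TV = D_5×(1+g_2)/(r−g_2) = 8409.97286/0.118 = 71270.95642
P_0 = D_1/(1+r)^1 + D_2/(1+r)^2 + D_3/(1+r)^3 + D_4/(1+r)^4 + D_5/(1+r)^5 + TV/(1+r)^5
    = 3142.07930 + 3416.14612 + 3714.11834 + 4038.08109 + 4390.30137 + 37838.44489 = 56539.17111

$56539.17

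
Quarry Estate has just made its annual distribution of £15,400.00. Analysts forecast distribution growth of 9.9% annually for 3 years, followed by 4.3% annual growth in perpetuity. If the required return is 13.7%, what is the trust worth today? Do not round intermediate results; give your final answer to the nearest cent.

£197488.25

D_1 = 16924.60000
D_2 = 18600.13540
D_3 = 20441.54880
Terminal value at year 3: TV = D_3×(1+g_2)/(r−g_2) = 21320.53540/0.094 = 226814.20642
P_0 = D_1/(1+r)^1 + D_2/(1+r)^2 + D_3/(1+r)^3 + TV/(1+r)^3
    = 14885.31223 + 14387.82598 + 13906.96636 + 154308.14799 = 197488.25255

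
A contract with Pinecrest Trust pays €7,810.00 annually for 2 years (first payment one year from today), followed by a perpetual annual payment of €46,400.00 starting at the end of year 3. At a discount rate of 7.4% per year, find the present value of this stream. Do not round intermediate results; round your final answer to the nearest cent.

PV of 2-year annuity: €7,810.00 × [1 − (1+0.074)^−2] / 0.074 = 14042.71957
Perpetuity value at year 2: €46,400.00 / 0.074 = 627027.02703
PV of perpetuity: 627027.02703 / (1+0.074)^2 = 543597.80960
Total PV = 14042.71957 + 543597.80960 = 557640.52917

€557640.53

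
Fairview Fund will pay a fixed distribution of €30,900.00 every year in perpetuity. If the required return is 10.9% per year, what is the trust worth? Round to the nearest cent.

Level perpetuity: PV = C / r = €30,900.00 / 0.109 = €283,486.24

€283486.24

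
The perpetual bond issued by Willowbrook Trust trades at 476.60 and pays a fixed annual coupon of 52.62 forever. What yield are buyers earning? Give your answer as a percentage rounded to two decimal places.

P = C/r ⇒ r = C/P = 52.62/476.60 = 0.110407

11.04%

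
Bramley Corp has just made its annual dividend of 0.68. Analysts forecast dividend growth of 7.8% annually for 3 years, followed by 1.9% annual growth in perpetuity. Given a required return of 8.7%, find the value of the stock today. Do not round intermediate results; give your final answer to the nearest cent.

D_1 = 0.73304
D_2 = 0.79022
D_3 = 0.85185
Terminal value at year 3: TV = D_3×(1+g_2)/(r−g_2) = 0.86804/0.068 = 12.76528
P_0 = D_1/(1+r)^1 + D_2/(1+r)^2 + D_3/(1+r)^3 + TV/(1+r)^3
    = 0.67437 + 0.66879 + 0.66325 + 9.93898 = 11.94539

11.95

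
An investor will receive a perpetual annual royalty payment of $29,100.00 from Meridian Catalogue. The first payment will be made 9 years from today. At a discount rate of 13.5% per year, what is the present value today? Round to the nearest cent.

Value at end of year 8: C / r = $29,100.00 / 0.135 = $215,555.5556
Discount to today: PV = $215,555.5556 / (1 + 0.135)^8 = $215,555.5556 / 2.754019 = $78,269.46

$78269.46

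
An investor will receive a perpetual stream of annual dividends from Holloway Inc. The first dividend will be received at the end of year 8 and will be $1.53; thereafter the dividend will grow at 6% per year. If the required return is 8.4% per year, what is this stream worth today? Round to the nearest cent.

Value at end of year 7: C₁ / (r − g) = $1.53 / (0.084 − 0.06) = $63.7500
Discount to today: PV = $63.7500 / (1 + 0.084)^7 = $63.7500 / 1.758754 = $36.25

$36.25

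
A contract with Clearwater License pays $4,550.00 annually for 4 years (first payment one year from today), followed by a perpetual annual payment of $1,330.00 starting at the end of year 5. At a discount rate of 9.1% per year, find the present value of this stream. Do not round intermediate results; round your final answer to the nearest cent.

$25024.43

PV of 4-year annuity: $4,550.00 × [1 − (1+0.091)^−4] / 0.091 = 14708.42814
Perpetuity value at year 4: $1,330.00 / 0.091 = 14615.38462
PV of perpetuity: 14615.38462 / (1+0.091)^4 = 10315.99793
Total PV = 14708.42814 + 10315.99793 = 25024.42607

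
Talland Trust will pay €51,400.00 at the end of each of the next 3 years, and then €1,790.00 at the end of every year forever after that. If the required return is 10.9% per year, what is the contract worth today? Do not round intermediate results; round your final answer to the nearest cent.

PV of 3-year annuity: €51,400.00 × [1 − (1+0.109)^−3] / 0.109 = 125825.71917
Perpetuity value at year 3: €1,790.00 / 0.109 = 16422.01835
PV of perpetuity: 16422.01835 / (1+0.109)^3 = 12040.14992
Total PV = 125825.71917 + 12040.14992 = 137865.86909

€137865.87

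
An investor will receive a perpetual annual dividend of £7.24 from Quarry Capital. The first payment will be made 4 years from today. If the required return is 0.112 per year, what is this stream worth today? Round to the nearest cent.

£47.01

Value at end of year 3: C / r = £7.24 / 0.112 = £64.6429
Discount to today: PV = £64.6429 / (1 + 0.112)^3 = £64.6429 / 1.375037 = £47.01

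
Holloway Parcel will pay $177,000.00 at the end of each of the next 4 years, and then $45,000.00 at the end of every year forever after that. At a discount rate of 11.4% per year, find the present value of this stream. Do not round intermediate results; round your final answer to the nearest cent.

PV of 4-year annuity: $177,000.00 × [1 − (1+0.114)^−4] / 0.114 = 544475.78201
Perpetuity value at year 4: $45,000.00 / 0.114 = 394736.84211
PV of perpetuity: 394736.84211 / (1+0.114)^4 = 256310.79583
Total PV = 544475.78201 + 256310.79583 = 800786.57784

$800786.58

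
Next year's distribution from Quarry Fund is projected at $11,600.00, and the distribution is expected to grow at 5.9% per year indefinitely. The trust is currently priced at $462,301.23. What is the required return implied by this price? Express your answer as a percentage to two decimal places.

P = D₁/(r − g) ⇒ r = D₁/P + g = $11,600.0000/$462,301.23 + 0.059 = 0.025092 + 0.059 = 0.084092

8.41%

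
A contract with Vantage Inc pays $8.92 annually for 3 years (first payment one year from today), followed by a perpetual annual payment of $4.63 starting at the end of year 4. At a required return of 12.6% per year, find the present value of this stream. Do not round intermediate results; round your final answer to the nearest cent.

$46.94

PV of 3-year annuity: $8.92 × [1 − (1+0.126)^−3] / 0.126 = 21.20536
Perpetuity value at year 3: $4.63 / 0.126 = 36.74603
PV of perpetuity: 36.74603 / (1+0.126)^3 = 25.73921
Total PV = 21.20536 + 25.73921 = 46.94457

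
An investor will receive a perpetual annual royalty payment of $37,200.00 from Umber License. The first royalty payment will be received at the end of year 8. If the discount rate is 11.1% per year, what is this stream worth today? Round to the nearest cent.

$160406.35

Value at end of year 7: C / r = $37,200.00 / 0.111 = $335,135.1351
Discount to today: PV = $335,135.1351 / (1 + 0.111)^7 = $335,135.1351 / 2.089288 = $160,406.35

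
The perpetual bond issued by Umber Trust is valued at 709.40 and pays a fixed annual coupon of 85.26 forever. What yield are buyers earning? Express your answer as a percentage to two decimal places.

P = C/r ⇒ r = C/P = 85.26/709.40 = 0.120186

12.02%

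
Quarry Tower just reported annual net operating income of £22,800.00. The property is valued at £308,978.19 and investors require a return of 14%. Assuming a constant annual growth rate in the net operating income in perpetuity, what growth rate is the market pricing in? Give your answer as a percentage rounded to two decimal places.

6.17%

P = D₀(1+g)/(r−g) ⇒ P(r−g) = D₀(1+g) ⇒ g(P+D₀) = P·r − D₀
g = (P·r − D₀)/(P + D₀) = (£308,978.19×0.14 − £22,800.00) / (£308,978.19 + £22,800.00) = 0.061659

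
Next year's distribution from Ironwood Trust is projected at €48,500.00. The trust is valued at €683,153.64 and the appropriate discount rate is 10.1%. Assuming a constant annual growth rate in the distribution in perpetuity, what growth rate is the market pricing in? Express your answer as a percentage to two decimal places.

P = D₁/(r−g) ⇒ g = r − D₁/P = 0.101 − €48,500.00/€683,153.64 = 0.030006

3.00%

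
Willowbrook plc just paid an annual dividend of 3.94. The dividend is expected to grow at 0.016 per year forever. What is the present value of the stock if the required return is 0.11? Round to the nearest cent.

D₁ = D₀ × (1 + g) = 3.94 × 1.016 = 4.0030
Growing perpetuity: P = D₁ / (r − g) = 4.0030 / (0.11 − 0.016) = 42.59

42.59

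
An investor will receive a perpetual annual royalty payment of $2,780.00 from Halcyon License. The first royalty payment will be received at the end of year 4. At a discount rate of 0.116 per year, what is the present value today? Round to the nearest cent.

Value at end of year 3: C / r = $2,780.00 / 0.116 = $23,965.5172
Discount to today: PV = $23,965.5172 / (1 + 0.116)^3 = $23,965.5172 / 1.389929 = $17,242.26

$17242.26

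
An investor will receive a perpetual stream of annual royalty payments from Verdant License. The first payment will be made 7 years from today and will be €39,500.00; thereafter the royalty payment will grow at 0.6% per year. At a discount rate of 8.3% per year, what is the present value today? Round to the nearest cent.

€317933.02

Value at end of year 6: C₁ / (r − g) = €39,500.00 / (0.083 − 0.006) = €512,987.0130
Discount to today: PV = €512,987.0130 / (1 + 0.083)^6 = €512,987.0130 / 1.613507 = €317,933.02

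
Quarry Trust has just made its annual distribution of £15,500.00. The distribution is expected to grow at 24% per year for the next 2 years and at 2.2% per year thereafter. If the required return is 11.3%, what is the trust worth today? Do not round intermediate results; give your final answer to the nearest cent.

£252577.63

D_1 = 19220.00000
D_2 = 23832.80000
Terminal value at year 2: TV = D_2×(1+g_2)/(r−g_2) = 24357.12160/0.091 = 267660.67692
P_0 = D_1/(1+r)^1 + D_2/(1+r)^2 + TV/(1+r)^2
    = 17268.64331 + 19239.09946 + 216069.88625 = 252577.62902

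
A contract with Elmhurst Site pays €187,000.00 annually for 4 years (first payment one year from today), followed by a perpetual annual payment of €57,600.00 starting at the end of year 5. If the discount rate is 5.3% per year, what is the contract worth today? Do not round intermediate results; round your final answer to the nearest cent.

€1542458.83

PV of 4-year annuity: €187,000.00 × [1 − (1+0.053)^−4] / 0.053 = 658497.78366
Perpetuity value at year 4: €57,600.00 / 0.053 = 1086792.45283
PV of perpetuity: 1086792.45283 / (1+0.053)^4 = 883961.04995
Total PV = 658497.78366 + 883961.04995 = 1542458.83361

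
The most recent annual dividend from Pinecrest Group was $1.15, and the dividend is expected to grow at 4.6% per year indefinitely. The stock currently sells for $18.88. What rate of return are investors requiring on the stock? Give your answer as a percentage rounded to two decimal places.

D₁ = $1.15 × 1.046 = $1.2029
P = D₁/(r − g) ⇒ r = D₁/P + g = $1.2029/$18.88 + 0.046 = 0.063713 + 0.046 = 0.109713

10.97%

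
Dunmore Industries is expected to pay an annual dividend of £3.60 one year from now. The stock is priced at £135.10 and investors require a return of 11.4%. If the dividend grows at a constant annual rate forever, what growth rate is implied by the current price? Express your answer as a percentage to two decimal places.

P = D₁/(r−g) ⇒ g = r − D₁/P = 0.114 − £3.60/£135.10 = 0.087353

8.74%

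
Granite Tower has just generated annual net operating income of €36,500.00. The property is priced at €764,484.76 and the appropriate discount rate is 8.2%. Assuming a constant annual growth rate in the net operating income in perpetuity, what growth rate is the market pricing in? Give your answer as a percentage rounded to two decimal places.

P = D₀(1+g)/(r−g) ⇒ P(r−g) = D₀(1+g) ⇒ g(P+D₀) = P·r − D₀
g = (P·r − D₀)/(P + D₀) = (€764,484.76×0.082 − €36,500.00) / (€764,484.76 + €36,500.00) = 0.032694

3.27%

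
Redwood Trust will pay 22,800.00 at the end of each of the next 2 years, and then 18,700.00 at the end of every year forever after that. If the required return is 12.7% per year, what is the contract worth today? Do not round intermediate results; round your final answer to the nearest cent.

PV of 2-year annuity: 22,800.00 × [1 − (1+0.127)^−2] / 0.127 = 38181.63352
Perpetuity value at year 2: 18,700.00 / 0.127 = 147244.09449
PV of perpetuity: 147244.09449 / (1+0.127)^2 = 115928.45647
Total PV = 38181.63352 + 115928.45647 = 154110.08999

154110.09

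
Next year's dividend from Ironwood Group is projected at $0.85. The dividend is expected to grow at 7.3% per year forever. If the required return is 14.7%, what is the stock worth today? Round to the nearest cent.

$11.49

Growing perpetuity: P = D₁ / (r − g) = $0.8500 / (0.147 − 0.073) = $11.49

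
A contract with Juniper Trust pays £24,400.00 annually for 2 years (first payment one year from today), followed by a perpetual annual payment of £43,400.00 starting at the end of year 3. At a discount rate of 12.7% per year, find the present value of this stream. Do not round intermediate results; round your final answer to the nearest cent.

£309914.26

PV of 2-year annuity: £24,400.00 × [1 − (1+0.127)^−2] / 0.127 = 40861.04640
Perpetuity value at year 2: £43,400.00 / 0.127 = 341732.28346
PV of perpetuity: 341732.28346 / (1+0.127)^2 = 269053.20913
Total PV = 40861.04640 + 269053.20913 = 309914.25553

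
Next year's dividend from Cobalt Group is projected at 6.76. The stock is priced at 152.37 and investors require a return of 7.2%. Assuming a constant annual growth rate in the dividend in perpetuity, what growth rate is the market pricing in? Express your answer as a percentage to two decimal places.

2.76%

P = D₁/(r−g) ⇒ g = r − D₁/P = 0.072 − 6.76/152.37 = 0.027634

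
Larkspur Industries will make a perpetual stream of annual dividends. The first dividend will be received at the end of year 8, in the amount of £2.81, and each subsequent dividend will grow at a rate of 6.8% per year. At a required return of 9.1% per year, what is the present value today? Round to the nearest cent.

£66.41

Value at end of year 7: C₁ / (r − g) = £2.81 / (0.091 − 0.068) = £122.1739
Discount to today: PV = £122.1739 / (1 + 0.091)^7 = £122.1739 / 1.839811 = £66.41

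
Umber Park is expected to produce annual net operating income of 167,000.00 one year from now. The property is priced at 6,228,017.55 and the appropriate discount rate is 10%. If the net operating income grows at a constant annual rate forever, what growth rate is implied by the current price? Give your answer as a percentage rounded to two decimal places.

P = D₁/(r−g) ⇒ g = r − D₁/P = 0.1 − 167,000.00/6,228,017.55 = 0.073186

7.32%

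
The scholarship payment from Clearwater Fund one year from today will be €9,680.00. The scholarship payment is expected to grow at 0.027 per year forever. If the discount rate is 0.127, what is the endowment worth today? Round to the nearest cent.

€96800.00

Growing perpetuity: P = D₁ / (r − g) = €9,680.0000 / (0.127 − 0.027) = €96,800.00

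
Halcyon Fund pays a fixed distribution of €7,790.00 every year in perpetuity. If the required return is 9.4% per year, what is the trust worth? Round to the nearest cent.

Level perpetuity: PV = C / r = €7,790.00 / 0.094 = €82,872.34

€82872.34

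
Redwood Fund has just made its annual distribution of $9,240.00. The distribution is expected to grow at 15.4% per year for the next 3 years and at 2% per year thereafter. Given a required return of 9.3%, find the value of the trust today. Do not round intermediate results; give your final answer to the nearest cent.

$182882.75

D_1 = 10662.96000
D_2 = 12305.05584
D_3 = 14200.03444
Terminal value at year 3: TV = D_3×(1+g_2)/(r−g_2) = 14484.03513/0.073 = 198411.44011
P_0 = D_1/(1+r)^1 + D_2/(1+r)^2 + D_3/(1+r)^3 + TV/(1+r)^3
    = 9755.68161 + 10300.14326 + 10874.99114 + 151951.93101 = 182882.74701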